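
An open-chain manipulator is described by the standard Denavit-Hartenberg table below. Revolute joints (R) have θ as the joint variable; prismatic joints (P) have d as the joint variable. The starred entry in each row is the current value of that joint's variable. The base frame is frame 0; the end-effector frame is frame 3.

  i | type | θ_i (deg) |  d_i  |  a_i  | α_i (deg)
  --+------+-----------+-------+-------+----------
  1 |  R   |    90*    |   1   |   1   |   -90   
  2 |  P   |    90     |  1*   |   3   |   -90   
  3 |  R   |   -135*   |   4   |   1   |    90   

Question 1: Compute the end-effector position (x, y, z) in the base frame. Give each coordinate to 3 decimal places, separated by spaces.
after link 1: o_1 = (0.0000, 1.0000, 1.0000)
after link 2: o_2 = (-1.0000, 1.0000, -2.0000)
after link 3: o_3 = (-1.7071, -3.0000, -1.2929)

-1.707 -3.000 -1.293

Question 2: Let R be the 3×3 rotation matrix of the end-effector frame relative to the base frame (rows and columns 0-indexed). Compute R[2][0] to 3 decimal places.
0.707

End-effector x-axis (col 0 of R) = (-0.7071,0.0000,0.7071)
R[2][0] = 0.7071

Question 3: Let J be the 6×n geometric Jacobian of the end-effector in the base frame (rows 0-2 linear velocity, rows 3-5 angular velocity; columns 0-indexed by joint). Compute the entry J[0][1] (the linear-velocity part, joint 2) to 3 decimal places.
-1.000

prismatic axis z_1 = (-1.0000,0.0000,0.0000)
J_v[:, 1] = z_1; J_ω[:, 1] = (0,0,0)
entry J[0][1] = -1.0000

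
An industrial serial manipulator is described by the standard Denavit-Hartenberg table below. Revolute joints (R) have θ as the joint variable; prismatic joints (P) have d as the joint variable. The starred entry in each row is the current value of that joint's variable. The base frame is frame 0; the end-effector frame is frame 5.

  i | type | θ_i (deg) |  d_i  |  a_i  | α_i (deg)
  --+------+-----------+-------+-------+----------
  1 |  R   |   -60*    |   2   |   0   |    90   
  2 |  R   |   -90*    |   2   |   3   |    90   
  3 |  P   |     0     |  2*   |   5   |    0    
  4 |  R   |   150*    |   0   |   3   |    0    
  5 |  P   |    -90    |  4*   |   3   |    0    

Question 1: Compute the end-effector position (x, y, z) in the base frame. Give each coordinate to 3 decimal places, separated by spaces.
after link 1: o_1 = (0.0000, 0.0000, 2.0000)
after link 2: o_2 = (-1.7321, -1.0000, -1.0000)
after link 3: o_3 = (-2.7321, 0.7321, -6.0000)
after link 4: o_4 = (-4.0311, -0.0179, -3.4019)
after link 5: o_5 = (-8.2811, 2.1471, -4.9019)

-8.281 2.147 -4.902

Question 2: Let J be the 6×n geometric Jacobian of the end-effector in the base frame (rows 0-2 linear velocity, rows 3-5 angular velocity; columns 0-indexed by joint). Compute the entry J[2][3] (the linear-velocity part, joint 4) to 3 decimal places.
4.098

axis z_3 = (-0.5000,0.8660,-0.0000); lever o_n−o_3 = (-5.5490,1.4151,1.0981)
cross product → J_v[:, 3] = (0.9510,0.5490,4.0981)
J_ω[:, 3] = z_3
entry J[2][3] = 4.0981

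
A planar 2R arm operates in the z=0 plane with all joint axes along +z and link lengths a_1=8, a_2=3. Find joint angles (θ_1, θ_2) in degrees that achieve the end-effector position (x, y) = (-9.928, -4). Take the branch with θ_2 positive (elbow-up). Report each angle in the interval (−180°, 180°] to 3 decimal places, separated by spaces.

-166.114 30.010

cos θ_2 = (114.5652−8²−3²)/(2·8·3) = 0.8659; θ_2 = 30.0096° (elbow-up)
β = atan2(-4.0000,-9.9280) = -158.0555°; ψ = atan2(1.5004,10.5978) = 8.0584°
θ_1 = β − ψ = -166.1138°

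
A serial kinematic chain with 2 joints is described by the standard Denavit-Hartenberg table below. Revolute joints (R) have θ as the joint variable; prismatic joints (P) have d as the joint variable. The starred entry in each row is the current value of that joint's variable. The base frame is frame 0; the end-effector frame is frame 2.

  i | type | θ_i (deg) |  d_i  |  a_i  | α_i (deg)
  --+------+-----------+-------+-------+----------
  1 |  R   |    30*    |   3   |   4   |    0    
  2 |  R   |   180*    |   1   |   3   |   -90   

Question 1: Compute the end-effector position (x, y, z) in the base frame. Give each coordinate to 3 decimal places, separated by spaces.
0.866 0.500 4.000

after link 1: o_1 = (3.4641, 2.0000, 3.0000)
after link 2: o_2 = (0.8660, 0.5000, 4.0000)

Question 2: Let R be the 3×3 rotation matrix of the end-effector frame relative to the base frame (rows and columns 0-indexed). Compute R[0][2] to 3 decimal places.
0.500

End-effector z-axis (col 2 of R) = (0.5000,-0.8660,0.0000)
R[0][2] = 0.5000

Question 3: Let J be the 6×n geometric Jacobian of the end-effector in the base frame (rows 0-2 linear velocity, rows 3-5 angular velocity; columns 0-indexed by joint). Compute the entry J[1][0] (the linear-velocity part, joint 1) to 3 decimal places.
0.866

axis z_0 = ẑ; lever o_n−o_0 = (0.8660,0.5000,4.0000)
cross product → J_v[:, 0] = (-0.5000,0.8660,0.0000)
J_ω[:, 0] = z_0
entry J[1][0] = 0.8660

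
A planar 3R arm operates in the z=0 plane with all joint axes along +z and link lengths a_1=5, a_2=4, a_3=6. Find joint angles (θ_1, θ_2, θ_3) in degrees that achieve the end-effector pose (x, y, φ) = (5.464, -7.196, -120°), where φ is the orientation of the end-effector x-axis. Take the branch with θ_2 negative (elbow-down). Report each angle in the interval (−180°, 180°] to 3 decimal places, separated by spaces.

wrist centre = target − a_3·(cos φ, sin φ) = (8.4640, -1.9998)
cos θ_2 = (75.6387−5²−4²)/(2·5·4) = 0.8660; θ_2 = -30.0067° (elbow-down)
β = atan2(-1.9998,8.4640) = -13.2939°; ψ = atan2(-2.0004,8.4639) = -13.2976°
θ_1 = β − ψ = 0.0038°
θ_3 = φ − θ_1 − θ_2 = -89.9971° (wrapped to (-180°,180°])

0.004 -30.007 -89.997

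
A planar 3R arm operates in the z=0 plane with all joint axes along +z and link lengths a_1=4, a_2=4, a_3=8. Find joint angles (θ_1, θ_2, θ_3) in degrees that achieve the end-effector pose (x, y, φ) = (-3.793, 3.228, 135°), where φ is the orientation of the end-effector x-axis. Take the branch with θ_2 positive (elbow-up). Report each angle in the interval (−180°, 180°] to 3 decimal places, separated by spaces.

-119.997 134.998 119.999

wrist centre = target − a_3·(cos φ, sin φ) = (1.8639, -2.4289)
cos θ_2 = (9.3733−4²−4²)/(2·4·4) = -0.7071; θ_2 = 134.9982° (elbow-up)
β = atan2(-2.4289,1.8639) = -52.4981°; ψ = atan2(2.8285,1.1717) = 67.4991°
θ_1 = β − ψ = -119.9972°
θ_3 = φ − θ_1 − θ_2 = 119.9990° (wrapped to (-180°,180°])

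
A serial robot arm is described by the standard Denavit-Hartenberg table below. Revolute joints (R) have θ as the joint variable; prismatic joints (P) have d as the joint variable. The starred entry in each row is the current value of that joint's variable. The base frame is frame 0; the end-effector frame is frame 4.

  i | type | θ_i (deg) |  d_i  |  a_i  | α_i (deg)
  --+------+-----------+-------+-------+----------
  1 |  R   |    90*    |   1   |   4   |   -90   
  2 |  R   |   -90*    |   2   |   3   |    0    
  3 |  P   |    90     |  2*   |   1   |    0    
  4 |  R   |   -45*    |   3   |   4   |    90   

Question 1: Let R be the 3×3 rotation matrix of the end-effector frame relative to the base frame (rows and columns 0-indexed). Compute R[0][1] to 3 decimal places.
-1.000

End-effector y-axis (col 1 of R) = (-1.0000,0.0000,0.0000)
R[0][1] = -1.0000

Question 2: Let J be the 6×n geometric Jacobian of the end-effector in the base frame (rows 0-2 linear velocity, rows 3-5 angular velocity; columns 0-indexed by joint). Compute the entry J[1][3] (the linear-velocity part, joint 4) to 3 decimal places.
axis z_3 = (-1.0000,0.0000,0.0000); lever o_n−o_3 = (-3.0000,2.8284,2.8284)
cross product → J_v[:, 3] = (-0.0000,2.8284,-2.8284)
J_ω[:, 3] = z_3
entry J[1][3] = 2.8284

2.828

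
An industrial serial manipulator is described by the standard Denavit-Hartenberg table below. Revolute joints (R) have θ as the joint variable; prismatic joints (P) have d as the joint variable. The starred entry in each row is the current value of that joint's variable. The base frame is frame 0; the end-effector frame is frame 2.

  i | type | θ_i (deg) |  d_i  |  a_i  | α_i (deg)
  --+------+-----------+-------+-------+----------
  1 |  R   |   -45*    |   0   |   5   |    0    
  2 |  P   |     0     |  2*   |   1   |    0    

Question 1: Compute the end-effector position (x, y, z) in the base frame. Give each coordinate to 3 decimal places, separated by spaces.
4.243 -4.243 2.000

after link 1: o_1 = (3.5355, -3.5355, 0.0000)
after link 2: o_2 = (4.2426, -4.2426, 2.0000)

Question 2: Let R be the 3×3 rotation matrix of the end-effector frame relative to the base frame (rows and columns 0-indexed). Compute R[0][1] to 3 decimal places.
End-effector y-axis (col 1 of R) = (0.7071,0.7071,0.0000)
R[0][1] = 0.7071

0.707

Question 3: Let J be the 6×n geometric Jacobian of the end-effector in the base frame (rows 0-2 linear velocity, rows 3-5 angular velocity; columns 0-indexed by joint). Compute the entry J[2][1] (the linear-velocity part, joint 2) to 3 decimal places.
prismatic axis z_1 = (0.0000,0.0000,1.0000)
J_v[:, 1] = z_1; J_ω[:, 1] = (0,0,0)
entry J[2][1] = 1.0000

1.000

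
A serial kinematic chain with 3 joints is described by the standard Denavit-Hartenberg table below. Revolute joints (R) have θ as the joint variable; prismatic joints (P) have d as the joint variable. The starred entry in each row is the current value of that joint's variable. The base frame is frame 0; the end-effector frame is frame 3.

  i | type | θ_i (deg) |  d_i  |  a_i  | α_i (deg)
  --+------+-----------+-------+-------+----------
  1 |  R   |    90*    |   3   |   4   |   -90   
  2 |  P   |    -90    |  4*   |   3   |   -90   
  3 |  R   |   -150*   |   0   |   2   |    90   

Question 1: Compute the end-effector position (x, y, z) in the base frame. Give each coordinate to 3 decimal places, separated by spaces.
-5.000 4.000 4.268

after link 1: o_1 = (0.0000, 4.0000, 3.0000)
after link 2: o_2 = (-4.0000, 4.0000, 6.0000)
after link 3: o_3 = (-5.0000, 4.0000, 4.2679)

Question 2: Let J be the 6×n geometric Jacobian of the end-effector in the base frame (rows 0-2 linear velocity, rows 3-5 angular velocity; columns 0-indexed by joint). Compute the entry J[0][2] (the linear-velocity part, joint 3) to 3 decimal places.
-1.732

axis z_2 = (-0.0000,1.0000,-0.0000); lever o_n−o_2 = (-1.0000,0.0000,-1.7321)
cross product → J_v[:, 2] = (-1.7321,0.0000,1.0000)
J_ω[:, 2] = z_2
entry J[0][2] = -1.7321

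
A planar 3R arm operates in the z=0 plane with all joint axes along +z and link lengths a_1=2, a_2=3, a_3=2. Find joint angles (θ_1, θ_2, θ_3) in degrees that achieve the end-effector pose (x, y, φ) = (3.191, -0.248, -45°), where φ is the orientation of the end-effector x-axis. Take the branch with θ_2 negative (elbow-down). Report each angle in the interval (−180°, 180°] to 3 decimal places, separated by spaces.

wrist centre = target − a_3·(cos φ, sin φ) = (1.7768, 1.1662)
cos θ_2 = (4.5170−2²−3²)/(2·2·3) = -0.7069; θ_2 = -134.9844° (elbow-down)
β = atan2(1.1662,1.7768) = 33.2793°; ψ = atan2(-2.1219,-0.1207) = -93.2568°
θ_1 = β − ψ = 126.5362°
θ_3 = φ − θ_1 − θ_2 = -36.5517° (wrapped to (-180°,180°])

126.536 -134.984 -36.552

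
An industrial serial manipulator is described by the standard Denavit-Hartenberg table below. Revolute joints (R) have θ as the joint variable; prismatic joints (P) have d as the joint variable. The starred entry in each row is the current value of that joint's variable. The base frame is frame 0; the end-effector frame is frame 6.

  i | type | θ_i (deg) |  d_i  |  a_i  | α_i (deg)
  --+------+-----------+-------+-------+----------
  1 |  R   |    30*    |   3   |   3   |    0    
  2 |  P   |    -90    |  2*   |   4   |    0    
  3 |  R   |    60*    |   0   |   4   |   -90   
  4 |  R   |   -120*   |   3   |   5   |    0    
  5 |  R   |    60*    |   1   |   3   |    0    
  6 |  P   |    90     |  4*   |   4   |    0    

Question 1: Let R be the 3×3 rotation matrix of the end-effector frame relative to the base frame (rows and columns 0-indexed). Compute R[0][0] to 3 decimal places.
0.866

End-effector x-axis (col 0 of R) = (0.8660,-0.0000,-0.5000)
R[0][0] = 0.8660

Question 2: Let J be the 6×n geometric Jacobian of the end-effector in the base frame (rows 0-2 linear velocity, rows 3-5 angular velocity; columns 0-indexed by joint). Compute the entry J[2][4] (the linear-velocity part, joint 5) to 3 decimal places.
-4.964

axis z_4 = (0.0000,1.0000,0.0000); lever o_n−o_4 = (4.9641,5.0000,0.5981)
cross product → J_v[:, 4] = (0.5981,0.0000,-4.9641)
J_ω[:, 4] = z_4
entry J[2][4] = -4.9641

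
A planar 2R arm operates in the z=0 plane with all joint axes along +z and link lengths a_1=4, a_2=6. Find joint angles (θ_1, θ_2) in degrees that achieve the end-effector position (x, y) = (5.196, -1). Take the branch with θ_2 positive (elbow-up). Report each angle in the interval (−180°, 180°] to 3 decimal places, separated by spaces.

cos θ_2 = (27.9984−4²−6²)/(2·4·6) = -0.5000; θ_2 = 120.0022° (elbow-up)
β = atan2(-1.0000,5.1960) = -10.8937°; ψ = atan2(5.1960,0.9998) = 79.1085°
θ_1 = β − ψ = -90.0022°

-90.002 120.002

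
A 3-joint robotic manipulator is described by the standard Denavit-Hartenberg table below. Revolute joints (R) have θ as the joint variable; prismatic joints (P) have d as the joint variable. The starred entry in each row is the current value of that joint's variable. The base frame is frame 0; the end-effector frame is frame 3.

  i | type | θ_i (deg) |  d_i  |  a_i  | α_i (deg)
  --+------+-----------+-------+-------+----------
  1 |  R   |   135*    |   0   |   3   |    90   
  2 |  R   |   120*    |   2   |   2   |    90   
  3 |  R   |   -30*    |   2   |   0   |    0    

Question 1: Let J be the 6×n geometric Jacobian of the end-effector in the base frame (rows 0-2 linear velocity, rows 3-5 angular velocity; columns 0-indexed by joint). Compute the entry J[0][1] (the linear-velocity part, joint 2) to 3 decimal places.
1.932

axis z_1 = (0.7071,0.7071,0.0000); lever o_n−o_1 = (0.8966,1.9319,2.7321)
cross product → J_v[:, 1] = (1.9319,-1.9319,0.7321)
J_ω[:, 1] = z_1
entry J[0][1] = 1.9319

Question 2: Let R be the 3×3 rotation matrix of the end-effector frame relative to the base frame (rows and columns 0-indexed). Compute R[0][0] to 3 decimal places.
End-effector x-axis (col 0 of R) = (-0.0474,-0.6597,0.7500)
R[0][0] = -0.0474

-0.047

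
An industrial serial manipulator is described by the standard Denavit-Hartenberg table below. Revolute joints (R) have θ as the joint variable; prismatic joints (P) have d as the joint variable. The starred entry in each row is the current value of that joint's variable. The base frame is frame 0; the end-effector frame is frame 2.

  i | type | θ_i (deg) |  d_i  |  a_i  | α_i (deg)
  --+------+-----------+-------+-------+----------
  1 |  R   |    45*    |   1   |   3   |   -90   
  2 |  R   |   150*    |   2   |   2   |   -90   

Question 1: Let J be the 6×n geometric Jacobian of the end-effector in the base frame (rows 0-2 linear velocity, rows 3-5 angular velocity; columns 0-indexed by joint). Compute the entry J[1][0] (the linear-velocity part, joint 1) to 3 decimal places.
axis z_0 = ẑ; lever o_n−o_0 = (-0.5176,2.3108,0.0000)
cross product → J_v[:, 0] = (-2.3108,-0.5176,0.0000)
J_ω[:, 0] = z_0
entry J[1][0] = -0.5176

-0.518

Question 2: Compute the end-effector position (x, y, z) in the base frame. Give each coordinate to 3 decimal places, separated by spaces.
-0.518 2.311 0.000

after link 1: o_1 = (2.1213, 2.1213, 1.0000)
after link 2: o_2 = (-0.5176, 2.3108, 0.0000)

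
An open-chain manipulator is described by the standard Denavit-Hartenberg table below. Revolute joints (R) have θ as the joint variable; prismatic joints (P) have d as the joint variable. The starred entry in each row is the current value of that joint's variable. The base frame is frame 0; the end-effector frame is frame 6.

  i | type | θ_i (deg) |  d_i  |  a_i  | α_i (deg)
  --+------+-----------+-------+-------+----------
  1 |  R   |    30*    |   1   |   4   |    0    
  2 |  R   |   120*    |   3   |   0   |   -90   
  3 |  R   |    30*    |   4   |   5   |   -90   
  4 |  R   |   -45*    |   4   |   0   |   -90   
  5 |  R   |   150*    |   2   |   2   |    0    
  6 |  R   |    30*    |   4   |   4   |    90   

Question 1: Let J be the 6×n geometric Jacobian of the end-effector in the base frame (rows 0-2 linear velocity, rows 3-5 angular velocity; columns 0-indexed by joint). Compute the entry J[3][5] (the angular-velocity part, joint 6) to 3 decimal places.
axis z_5 = (-0.1768,0.9186,-0.3536); lever o_n−o_5 = (2.8284,4.8990,0.0000)
cross product → J_v[:, 5] = (1.7321,-1.0000,-3.4641)
J_ω[:, 5] = z_5
entry J[3][5] = -0.1768

-0.177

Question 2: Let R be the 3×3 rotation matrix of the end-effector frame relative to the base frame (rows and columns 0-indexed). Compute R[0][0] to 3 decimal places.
End-effector x-axis (col 0 of R) = (0.8839,0.3062,0.3536)
R[0][0] = 0.8839

0.884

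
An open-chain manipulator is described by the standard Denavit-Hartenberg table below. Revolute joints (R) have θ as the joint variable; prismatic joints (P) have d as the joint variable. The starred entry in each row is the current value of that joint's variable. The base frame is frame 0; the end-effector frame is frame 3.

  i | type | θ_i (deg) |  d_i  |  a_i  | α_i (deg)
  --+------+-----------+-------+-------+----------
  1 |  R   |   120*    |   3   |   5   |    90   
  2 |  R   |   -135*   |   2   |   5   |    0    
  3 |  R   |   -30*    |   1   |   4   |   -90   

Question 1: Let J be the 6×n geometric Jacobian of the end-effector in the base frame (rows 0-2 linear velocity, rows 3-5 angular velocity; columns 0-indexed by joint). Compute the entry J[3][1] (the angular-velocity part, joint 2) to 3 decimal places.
0.866

axis z_1 = (0.8660,0.5000,0.0000); lever o_n−o_1 = (6.2977,-4.9079,-4.5708)
cross product → J_v[:, 1] = (-2.2854,3.9584,-7.3992)
J_ω[:, 1] = z_1
entry J[3][1] = 0.8660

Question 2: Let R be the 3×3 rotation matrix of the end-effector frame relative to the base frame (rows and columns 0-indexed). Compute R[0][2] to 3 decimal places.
-0.129

End-effector z-axis (col 2 of R) = (-0.1294,0.2241,-0.9659)
R[0][2] = -0.1294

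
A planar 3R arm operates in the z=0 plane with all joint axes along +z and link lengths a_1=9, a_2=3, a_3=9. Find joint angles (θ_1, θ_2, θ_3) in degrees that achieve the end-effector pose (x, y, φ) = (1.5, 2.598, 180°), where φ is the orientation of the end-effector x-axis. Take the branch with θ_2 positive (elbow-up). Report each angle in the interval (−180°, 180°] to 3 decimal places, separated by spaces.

wrist centre = target − a_3·(cos φ, sin φ) = (10.5000, 2.5980)
cos θ_2 = (116.9996−9²−3²)/(2·9·3) = 0.5000; θ_2 = 60.0005° (elbow-up)
β = atan2(2.5980,10.5000) = 13.8975°; ψ = atan2(2.5981,10.5000) = 13.8980°
θ_1 = β − ψ = -0.0005°
θ_3 = φ − θ_1 − θ_2 = 120.0000° (wrapped to (-180°,180°])

-0.000 60.000 120.000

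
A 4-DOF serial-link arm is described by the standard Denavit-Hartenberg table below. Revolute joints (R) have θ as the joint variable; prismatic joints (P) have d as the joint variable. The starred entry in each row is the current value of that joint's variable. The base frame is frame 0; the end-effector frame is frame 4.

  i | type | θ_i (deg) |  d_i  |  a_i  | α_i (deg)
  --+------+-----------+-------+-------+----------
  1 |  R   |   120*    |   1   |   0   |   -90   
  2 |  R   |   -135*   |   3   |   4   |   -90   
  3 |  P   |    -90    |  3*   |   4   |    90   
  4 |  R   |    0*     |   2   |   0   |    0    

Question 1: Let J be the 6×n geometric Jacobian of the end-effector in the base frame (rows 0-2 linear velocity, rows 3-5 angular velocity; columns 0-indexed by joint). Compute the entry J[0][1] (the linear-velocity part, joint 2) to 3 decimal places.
axis z_1 = (-0.8660,-0.5000,0.0000); lever o_n−o_1 = (-6.4157,-2.8876,3.5355)
cross product → J_v[:, 1] = (-1.7678,3.0619,-0.7071)
J_ω[:, 1] = z_1
entry J[0][1] = -1.7678

-1.768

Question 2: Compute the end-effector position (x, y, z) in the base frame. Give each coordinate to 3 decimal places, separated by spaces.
-6.416 -2.888 4.536

after link 1: o_1 = (0.0000, 0.0000, 1.0000)
after link 2: o_2 = (-1.1839, -3.9495, 3.8284)
after link 3: o_3 = (-5.7086, -4.1124, 5.9497)
after link 4: o_4 = (-6.4157, -2.8876, 4.5355)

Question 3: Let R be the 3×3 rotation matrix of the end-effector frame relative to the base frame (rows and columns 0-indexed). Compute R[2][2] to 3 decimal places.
-0.707

End-effector z-axis (col 2 of R) = (-0.3536,0.6124,-0.7071)
R[2][2] = -0.7071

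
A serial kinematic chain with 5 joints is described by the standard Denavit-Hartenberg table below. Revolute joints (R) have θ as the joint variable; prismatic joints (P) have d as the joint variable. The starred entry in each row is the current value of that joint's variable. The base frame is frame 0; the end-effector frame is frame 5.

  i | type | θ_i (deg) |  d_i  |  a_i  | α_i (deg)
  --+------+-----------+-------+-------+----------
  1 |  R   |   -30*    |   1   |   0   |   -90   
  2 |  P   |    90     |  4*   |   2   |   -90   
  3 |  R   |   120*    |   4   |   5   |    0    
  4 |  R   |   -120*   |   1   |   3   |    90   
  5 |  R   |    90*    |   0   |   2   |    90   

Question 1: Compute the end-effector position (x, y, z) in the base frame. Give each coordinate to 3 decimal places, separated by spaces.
-6.227 3.214 -1.500

after link 1: o_1 = (0.0000, 0.0000, 1.0000)
after link 2: o_2 = (2.0000, 3.4641, -1.0000)
after link 3: o_3 = (-3.6292, 1.7141, 1.5000)
after link 4: o_4 = (-4.4952, 2.2141, -1.5000)
after link 5: o_5 = (-6.2272, 3.2141, -1.5000)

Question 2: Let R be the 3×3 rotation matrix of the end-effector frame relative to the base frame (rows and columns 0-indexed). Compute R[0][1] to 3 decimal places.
0.500

End-effector y-axis (col 1 of R) = (0.5000,0.8660,0.0000)
R[0][1] = 0.5000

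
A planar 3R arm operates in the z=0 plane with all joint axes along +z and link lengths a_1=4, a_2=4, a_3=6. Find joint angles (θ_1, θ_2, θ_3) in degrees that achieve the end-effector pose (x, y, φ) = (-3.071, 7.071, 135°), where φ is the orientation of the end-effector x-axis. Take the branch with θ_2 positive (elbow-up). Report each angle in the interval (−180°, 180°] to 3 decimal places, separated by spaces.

-0.002 135.001 0.001

wrist centre = target − a_3·(cos φ, sin φ) = (1.1716, 2.8284)
cos θ_2 = (9.3724−4²−4²)/(2·4·4) = -0.7071; θ_2 = 135.0006° (elbow-up)
β = atan2(2.8284,1.1716) = 67.4983°; ψ = atan2(2.8284,1.1715) = 67.5003°
θ_1 = β − ψ = -0.0019°
θ_3 = φ − θ_1 − θ_2 = 0.0014° (wrapped to (-180°,180°])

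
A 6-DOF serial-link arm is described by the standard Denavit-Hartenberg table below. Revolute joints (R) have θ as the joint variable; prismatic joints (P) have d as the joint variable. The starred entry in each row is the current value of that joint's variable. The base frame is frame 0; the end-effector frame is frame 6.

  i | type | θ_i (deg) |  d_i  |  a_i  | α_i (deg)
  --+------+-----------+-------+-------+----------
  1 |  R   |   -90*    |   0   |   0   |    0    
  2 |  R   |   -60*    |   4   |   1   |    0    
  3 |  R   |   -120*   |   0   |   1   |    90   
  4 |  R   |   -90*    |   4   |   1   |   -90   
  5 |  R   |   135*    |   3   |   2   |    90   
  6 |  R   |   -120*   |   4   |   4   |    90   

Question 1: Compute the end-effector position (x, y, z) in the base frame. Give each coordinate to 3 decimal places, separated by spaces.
after link 1: o_1 = (0.0000, 0.0000, 0.0000)
after link 2: o_2 = (-0.8660, -0.5000, 4.0000)
after link 3: o_3 = (-0.8660, 0.5000, 4.0000)
after link 4: o_4 = (3.1340, 0.5000, 3.0000)
after link 5: o_5 = (1.7198, 3.5000, 4.4142)
after link 6: o_6 = (0.3055, 0.0359, 0.1716)

0.306 0.036 0.172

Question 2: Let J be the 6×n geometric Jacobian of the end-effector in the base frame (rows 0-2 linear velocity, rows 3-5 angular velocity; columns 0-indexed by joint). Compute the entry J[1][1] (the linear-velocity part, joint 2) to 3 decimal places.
axis z_1 = (0.0000,0.0000,1.0000); lever o_n−o_1 = (0.3055,0.0359,0.1716)
cross product → J_v[:, 1] = (-0.0359,0.3055,0.0000)
J_ω[:, 1] = z_1
entry J[1][1] = 0.3055

0.306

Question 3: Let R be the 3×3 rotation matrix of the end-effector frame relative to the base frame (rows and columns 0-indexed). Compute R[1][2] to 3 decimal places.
End-effector z-axis (col 2 of R) = (0.6124,0.5000,-0.6124)
R[1][2] = 0.5000

0.500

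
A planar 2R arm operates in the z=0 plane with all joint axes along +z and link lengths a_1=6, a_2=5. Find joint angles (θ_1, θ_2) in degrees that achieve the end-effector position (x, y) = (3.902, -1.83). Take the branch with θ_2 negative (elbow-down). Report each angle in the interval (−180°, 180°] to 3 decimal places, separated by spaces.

29.995 -134.999

cos θ_2 = (18.5745−6²−5²)/(2·6·5) = -0.7071; θ_2 = -134.9988° (elbow-down)
β = atan2(-1.8300,3.9020) = -25.1261°; ψ = atan2(-3.5356,2.4645) = -55.1211°
θ_1 = β − ψ = 29.9950°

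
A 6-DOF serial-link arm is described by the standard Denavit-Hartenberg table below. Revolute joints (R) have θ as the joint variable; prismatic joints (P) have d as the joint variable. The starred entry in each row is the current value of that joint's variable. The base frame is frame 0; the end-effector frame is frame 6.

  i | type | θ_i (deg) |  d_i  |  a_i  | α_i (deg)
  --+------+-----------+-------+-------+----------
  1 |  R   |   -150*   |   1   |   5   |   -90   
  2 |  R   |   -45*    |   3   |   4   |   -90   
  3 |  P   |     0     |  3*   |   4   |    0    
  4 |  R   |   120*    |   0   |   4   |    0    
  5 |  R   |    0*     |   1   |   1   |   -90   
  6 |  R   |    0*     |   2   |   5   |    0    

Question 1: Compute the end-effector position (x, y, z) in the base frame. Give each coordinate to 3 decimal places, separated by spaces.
after link 1: o_1 = (-4.3301, -2.5000, 1.0000)
after link 2: o_2 = (-5.2796, -6.5123, 3.8284)
after link 3: o_3 = (-9.5662, -8.9872, 4.5355)
after link 4: o_4 = (-10.0735, -5.2801, 3.1213)
after link 5: o_5 = (-10.8127, -4.7068, 2.0607)
after link 6: o_6 = (-9.8862, -0.3266, -0.9319)

-9.886 -0.327 -0.932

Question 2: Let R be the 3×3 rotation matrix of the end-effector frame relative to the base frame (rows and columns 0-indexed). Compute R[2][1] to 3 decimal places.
End-effector y-axis (col 1 of R) = (0.6124,0.3536,0.7071)
R[2][1] = 0.7071

0.707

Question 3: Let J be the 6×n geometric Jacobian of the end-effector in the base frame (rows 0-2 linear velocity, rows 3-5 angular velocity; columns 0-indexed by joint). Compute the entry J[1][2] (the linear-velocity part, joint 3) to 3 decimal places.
-0.354

prismatic axis z_2 = (-0.6124,-0.3536,-0.7071)
J_v[:, 2] = z_2; J_ω[:, 2] = (0,0,0)
entry J[1][2] = -0.3536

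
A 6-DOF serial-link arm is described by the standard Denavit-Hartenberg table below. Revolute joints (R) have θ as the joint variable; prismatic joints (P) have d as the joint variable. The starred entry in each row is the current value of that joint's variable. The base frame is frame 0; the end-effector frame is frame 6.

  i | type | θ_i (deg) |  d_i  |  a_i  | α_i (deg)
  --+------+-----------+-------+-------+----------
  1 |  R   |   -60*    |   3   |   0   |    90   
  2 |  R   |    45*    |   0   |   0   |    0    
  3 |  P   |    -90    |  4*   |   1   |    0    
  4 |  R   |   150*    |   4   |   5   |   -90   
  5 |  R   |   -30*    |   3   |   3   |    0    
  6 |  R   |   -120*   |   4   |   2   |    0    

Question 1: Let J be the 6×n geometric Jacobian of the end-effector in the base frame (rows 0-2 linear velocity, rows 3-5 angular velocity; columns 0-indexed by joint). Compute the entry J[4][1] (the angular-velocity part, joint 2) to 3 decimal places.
axis z_1 = (-0.8660,-0.5000,0.0000); lever o_n−o_1 = (-12.8796,1.3081,3.1473)
cross product → J_v[:, 1] = (-1.5737,2.7256,-7.5726)
J_ω[:, 1] = z_1
entry J[4][1] = -0.5000

-0.500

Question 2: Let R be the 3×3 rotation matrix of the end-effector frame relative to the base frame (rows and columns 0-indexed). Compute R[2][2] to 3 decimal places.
End-effector z-axis (col 2 of R) = (-0.4830,0.8365,-0.2588)
R[2][2] = -0.2588

-0.259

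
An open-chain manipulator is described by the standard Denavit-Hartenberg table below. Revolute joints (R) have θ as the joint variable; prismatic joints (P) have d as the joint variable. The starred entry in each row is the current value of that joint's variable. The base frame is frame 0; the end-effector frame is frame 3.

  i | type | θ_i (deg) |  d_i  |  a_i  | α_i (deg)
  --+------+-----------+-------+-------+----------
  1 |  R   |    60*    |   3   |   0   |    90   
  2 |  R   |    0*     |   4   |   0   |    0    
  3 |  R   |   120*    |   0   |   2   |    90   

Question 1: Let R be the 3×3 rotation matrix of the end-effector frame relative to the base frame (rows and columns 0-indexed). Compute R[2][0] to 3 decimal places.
0.866

End-effector x-axis (col 0 of R) = (-0.2500,-0.4330,0.8660)
R[2][0] = 0.8660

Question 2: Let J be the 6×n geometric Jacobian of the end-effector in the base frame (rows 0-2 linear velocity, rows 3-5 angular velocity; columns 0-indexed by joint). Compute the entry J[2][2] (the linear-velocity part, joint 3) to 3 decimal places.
-1.000

axis z_2 = (0.8660,-0.5000,0.0000); lever o_n−o_2 = (-0.5000,-0.8660,1.7321)
cross product → J_v[:, 2] = (-0.8660,-1.5000,-1.0000)
J_ω[:, 2] = z_2
entry J[2][2] = -1.0000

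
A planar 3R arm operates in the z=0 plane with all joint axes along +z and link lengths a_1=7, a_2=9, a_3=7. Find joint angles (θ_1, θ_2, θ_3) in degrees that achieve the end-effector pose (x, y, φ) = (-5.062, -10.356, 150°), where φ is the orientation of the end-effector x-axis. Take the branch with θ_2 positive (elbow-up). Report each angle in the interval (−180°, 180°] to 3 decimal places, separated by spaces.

-120.002 60.006 -150.003

wrist centre = target − a_3·(cos φ, sin φ) = (1.0002, -13.8560)
cos θ_2 = (192.9891−7²−9²)/(2·7·9) = 0.4999; θ_2 = 60.0057° (elbow-up)
β = atan2(-13.8560,1.0002) = -85.8713°; ψ = atan2(7.7947,11.4992) = 34.1311°
θ_1 = β − ψ = -120.0025°
θ_3 = φ − θ_1 − θ_2 = -150.0032° (wrapped to (-180°,180°])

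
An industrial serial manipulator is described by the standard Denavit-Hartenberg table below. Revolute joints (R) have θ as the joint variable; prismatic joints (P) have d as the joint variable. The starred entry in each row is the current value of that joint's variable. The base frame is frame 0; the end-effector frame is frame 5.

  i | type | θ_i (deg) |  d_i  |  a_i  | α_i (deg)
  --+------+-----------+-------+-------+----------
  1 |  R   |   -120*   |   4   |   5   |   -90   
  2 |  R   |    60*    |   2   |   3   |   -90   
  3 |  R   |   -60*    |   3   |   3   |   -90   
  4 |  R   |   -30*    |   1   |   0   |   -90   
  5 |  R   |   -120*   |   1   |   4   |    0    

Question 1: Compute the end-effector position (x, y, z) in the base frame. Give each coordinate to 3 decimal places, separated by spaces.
-2.821 -7.485 -3.279

after link 1: o_1 = (-2.5000, -4.3301, 4.0000)
after link 2: o_2 = (-1.5179, -6.6292, 1.4019)
after link 3: o_3 = (1.6561, -6.3277, -1.3971)
after link 4: o_4 = (1.0066, -6.4527, -2.1471)
after link 5: o_5 = (-2.8215, -7.4850, -3.2787)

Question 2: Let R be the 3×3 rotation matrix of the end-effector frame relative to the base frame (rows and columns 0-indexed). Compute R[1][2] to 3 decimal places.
End-effector z-axis (col 2 of R) = (-0.0625,-0.9743,0.2165)
R[1][2] = -0.9743

-0.974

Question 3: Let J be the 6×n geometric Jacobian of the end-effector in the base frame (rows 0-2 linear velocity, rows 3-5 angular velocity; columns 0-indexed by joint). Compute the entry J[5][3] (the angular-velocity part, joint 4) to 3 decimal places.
-0.750

axis z_3 = (-0.6495,-0.1250,-0.7500); lever o_n−o_3 = (-4.4776,-1.1573,-1.8816)
cross product → J_v[:, 3] = (-0.6328,2.1361,0.1920)
J_ω[:, 3] = z_3
entry J[5][3] = -0.7500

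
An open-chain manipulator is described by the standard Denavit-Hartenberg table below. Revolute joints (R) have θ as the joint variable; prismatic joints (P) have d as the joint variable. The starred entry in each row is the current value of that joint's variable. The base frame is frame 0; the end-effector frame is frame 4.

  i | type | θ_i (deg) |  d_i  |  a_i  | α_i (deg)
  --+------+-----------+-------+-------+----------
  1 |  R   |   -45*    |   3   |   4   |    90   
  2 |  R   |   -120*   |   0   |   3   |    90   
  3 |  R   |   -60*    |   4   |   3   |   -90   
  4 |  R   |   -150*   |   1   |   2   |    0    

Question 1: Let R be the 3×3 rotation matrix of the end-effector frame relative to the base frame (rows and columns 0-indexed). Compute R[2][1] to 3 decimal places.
0.217

End-effector y-axis (col 1 of R) = (-0.3125,0.9249,0.2165)
R[2][1] = 0.2165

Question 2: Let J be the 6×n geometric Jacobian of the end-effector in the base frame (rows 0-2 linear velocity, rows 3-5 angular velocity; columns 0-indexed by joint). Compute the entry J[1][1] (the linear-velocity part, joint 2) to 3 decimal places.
-0.988

axis z_1 = (-0.7071,-0.7071,0.0000); lever o_n−o_1 = (-4.2299,5.0758,-1.3971)
cross product → J_v[:, 1] = (0.9879,-0.9879,-6.5801)
J_ω[:, 1] = z_1
entry J[1][1] = -0.9879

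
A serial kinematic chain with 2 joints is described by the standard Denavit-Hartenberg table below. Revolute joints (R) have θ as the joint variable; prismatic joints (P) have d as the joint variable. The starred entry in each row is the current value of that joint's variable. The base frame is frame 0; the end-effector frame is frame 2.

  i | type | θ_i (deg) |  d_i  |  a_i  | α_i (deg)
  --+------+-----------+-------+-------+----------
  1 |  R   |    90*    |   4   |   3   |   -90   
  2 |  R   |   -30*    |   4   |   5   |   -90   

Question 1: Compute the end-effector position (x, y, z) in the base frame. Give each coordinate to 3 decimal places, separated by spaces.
after link 1: o_1 = (0.0000, 3.0000, 4.0000)
after link 2: o_2 = (-4.0000, 7.3301, 6.5000)

-4.000 7.330 6.500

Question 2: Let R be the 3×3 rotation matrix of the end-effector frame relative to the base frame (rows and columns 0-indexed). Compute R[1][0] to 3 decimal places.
0.866

End-effector x-axis (col 0 of R) = (0.0000,0.8660,0.5000)
R[1][0] = 0.8660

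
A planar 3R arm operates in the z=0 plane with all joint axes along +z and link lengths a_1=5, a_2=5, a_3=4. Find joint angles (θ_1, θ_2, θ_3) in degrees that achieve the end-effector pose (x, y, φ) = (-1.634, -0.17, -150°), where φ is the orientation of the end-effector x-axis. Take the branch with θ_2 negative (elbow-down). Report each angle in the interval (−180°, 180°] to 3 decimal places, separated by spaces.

119.999 -150.001 -119.998

wrist centre = target − a_3·(cos φ, sin φ) = (1.8301, 1.8300)
cos θ_2 = (6.6982−5²−5²)/(2·5·5) = -0.8660; θ_2 = -150.0013° (elbow-down)
β = atan2(1.8300,1.8301) = 44.9984°; ψ = atan2(-2.4999,0.6698) = -75.0006°
θ_1 = β − ψ = 119.9990°
θ_3 = φ − θ_1 − θ_2 = -119.9978° (wrapped to (-180°,180°])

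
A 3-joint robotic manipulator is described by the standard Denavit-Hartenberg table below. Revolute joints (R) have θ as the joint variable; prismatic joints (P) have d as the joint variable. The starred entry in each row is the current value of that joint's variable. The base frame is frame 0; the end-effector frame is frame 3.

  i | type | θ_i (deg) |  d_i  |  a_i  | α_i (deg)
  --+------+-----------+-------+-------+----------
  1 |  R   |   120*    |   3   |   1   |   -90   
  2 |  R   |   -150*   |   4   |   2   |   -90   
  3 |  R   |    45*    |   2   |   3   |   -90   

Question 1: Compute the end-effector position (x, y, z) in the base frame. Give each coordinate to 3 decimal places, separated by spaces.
-0.842 -2.298 6.793

after link 1: o_1 = (-0.5000, 0.8660, 3.0000)
after link 2: o_2 = (-3.0981, -2.6340, 4.0000)
after link 3: o_3 = (-0.8424, -2.2983, 6.7927)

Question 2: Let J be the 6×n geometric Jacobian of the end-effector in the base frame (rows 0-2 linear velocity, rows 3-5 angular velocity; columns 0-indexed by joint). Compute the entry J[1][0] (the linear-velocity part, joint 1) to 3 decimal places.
-0.842

axis z_0 = ẑ; lever o_n−o_0 = (-0.8424,-2.2983,6.7927)
cross product → J_v[:, 0] = (2.2983,-0.8424,0.0000)
J_ω[:, 0] = z_0
entry J[1][0] = -0.8424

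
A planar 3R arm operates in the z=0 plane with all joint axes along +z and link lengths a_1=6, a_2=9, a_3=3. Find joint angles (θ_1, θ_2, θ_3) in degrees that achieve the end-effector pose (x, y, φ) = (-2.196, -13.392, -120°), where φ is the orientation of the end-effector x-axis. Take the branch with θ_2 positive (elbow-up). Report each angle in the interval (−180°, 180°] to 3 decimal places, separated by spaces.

wrist centre = target − a_3·(cos φ, sin φ) = (-0.6960, -10.7939)
cos θ_2 = (116.9932−6²−9²)/(2·6·9) = -0.0001; θ_2 = 90.0036° (elbow-up)
β = atan2(-10.7939,-0.6960) = -93.6894°; ψ = atan2(9.0000,5.9994) = 56.3124°
θ_1 = β − ψ = -150.0018°
θ_3 = φ − θ_1 − θ_2 = -60.0018° (wrapped to (-180°,180°])

-150.002 90.004 -60.002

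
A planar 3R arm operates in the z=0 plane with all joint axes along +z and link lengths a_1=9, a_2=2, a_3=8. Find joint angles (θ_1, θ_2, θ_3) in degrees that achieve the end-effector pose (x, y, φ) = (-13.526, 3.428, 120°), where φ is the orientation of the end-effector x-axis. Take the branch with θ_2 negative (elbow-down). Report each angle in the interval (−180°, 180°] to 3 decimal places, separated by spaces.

wrist centre = target − a_3·(cos φ, sin φ) = (-9.5260, -3.5002)
cos θ_2 = (102.9961−9²−2²)/(2·9·2) = 0.4999; θ_2 = -60.0072° (elbow-down)
β = atan2(-3.5002,-9.5260) = -159.8248°; ψ = atan2(-1.7322,9.9998) = -9.8273°
θ_1 = β − ψ = -149.9975°
θ_3 = φ − θ_1 − θ_2 = -29.9954° (wrapped to (-180°,180°])

-149.997 -60.007 -29.995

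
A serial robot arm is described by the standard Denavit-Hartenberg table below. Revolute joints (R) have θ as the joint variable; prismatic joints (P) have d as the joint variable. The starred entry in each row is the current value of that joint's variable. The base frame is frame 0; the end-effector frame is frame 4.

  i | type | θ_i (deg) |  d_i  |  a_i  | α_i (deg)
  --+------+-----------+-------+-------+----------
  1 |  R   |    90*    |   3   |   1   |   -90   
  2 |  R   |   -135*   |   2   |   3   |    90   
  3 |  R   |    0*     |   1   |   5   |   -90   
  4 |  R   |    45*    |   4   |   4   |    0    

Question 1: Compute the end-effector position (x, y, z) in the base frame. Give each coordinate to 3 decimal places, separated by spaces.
-6.000 -5.364 11.950

after link 1: o_1 = (0.0000, 1.0000, 3.0000)
after link 2: o_2 = (-2.0000, -1.1213, 5.1213)
after link 3: o_3 = (-2.0000, -5.3640, 7.9497)
after link 4: o_4 = (-6.0000, -5.3640, 11.9497)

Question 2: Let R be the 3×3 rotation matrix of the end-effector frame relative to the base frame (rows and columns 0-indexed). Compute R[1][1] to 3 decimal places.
End-effector y-axis (col 1 of R) = (0.0000,1.0000,0.0000)
R[1][1] = 1.0000

1.000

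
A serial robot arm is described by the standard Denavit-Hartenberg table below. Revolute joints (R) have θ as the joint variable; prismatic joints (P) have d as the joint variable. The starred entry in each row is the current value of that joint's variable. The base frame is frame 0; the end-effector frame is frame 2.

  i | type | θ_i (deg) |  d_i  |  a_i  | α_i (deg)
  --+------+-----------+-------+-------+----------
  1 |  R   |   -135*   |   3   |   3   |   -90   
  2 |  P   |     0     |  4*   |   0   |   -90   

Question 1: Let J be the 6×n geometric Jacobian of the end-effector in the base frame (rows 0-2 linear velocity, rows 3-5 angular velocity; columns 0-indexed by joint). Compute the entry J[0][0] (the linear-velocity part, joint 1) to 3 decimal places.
4.950

axis z_0 = ẑ; lever o_n−o_0 = (0.7071,-4.9497,3.0000)
cross product → J_v[:, 0] = (4.9497,0.7071,-0.0000)
J_ω[:, 0] = z_0
entry J[0][0] = 4.9497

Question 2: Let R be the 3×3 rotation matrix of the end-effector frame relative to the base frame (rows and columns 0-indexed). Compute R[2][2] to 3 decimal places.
End-effector z-axis (col 2 of R) = (0.0000,-0.0000,-1.0000)
R[2][2] = -1.0000

-1.000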